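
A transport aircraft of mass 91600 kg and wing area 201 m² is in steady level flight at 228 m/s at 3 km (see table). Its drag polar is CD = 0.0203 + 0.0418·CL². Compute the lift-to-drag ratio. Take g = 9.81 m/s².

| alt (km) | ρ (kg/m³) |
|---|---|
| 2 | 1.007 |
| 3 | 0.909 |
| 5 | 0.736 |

L/D = 8.68

At 3 km, from the table: ρ = 0.909 kg/m³.
Weight W = mg = 91600 × 9.81 = 8.986×10^5 N; in level flight L = W.
q = ½ρv² = ½ × 0.909 × 228² = 23630 Pa.
CL = 2W/(ρv²S) = 2×8.986×10^5/(0.909×228²×201) = 0.1892.
CD = 0.0203 + 0.0418 × 0.1892² = 0.0218.
L/D = CL/CD = 0.1892 / 0.0218 = 8.68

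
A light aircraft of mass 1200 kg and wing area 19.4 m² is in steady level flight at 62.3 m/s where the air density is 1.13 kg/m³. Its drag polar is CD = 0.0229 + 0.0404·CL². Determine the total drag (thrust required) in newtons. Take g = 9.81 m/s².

Level flight ⇒ L = W = m·g = 1200 × 9.81 = 11772 N.
Dynamic pressure q = 0.5 × 1.13 × 62.3² = 2193 Pa.
Required CL = L/(qS) = 11772/(2193·19.4) = 0.2767.
CD = 0.0229 + 0.0404 × 0.2767² = 0.02599.
D = q·S·CD = 2193 × 19.4 × 0.02599 = 1106 N

D = 1110 N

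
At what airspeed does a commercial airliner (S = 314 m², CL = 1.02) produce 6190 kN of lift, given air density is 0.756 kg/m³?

v = 226 m/s

L = ½ρv²S·CL ⇒ v = √(2L/(ρ·S·CL))
v = √(2 × 6.19×10^6 / (0.756 × 314 × 1.02)) = √51130 = 226 m/s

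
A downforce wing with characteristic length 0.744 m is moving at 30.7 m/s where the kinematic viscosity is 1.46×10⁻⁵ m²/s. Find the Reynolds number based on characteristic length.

Re = v·c/ν = 30.7 × 0.744 / (1.46×10⁻⁵) = 1.56×10^6

Re = 1.56×10^6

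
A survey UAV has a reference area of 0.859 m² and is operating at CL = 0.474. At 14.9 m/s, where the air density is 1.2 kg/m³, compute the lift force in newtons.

L = 54.2 N

Dynamic pressure q = ½ρv² = ½ × 1.2 × 14.9² = 133.2 Pa.
L = q·S·CL = 133.2 × 0.859 × 0.474 = 54.2 N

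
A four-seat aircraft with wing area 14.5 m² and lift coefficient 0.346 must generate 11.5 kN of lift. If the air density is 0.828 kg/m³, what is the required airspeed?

L = ½ρv²S·CL ⇒ v = √(2L/(ρ·S·CL))
v = √(2 × 11500 / (0.828 × 14.5 × 0.346)) = √5537 = 74.4 m/s

v = 74.4 m/s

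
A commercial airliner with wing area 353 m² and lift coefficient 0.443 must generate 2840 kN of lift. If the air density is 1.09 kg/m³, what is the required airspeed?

v = 183 m/s

L = ½ρv²S·CL ⇒ v = √(2L/(ρ·S·CL))
v = √(2 × 2.84×10^6 / (1.09 × 353 × 0.443)) = √33320 = 183 m/s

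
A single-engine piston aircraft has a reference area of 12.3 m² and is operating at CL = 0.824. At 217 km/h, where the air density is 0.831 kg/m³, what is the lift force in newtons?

Convert speed: v = 217 km/h ÷ 3.6 = 60.28 m/s.
L = ½ρv²S·CL = ½ × 0.831 × 60.28² × 12.3 × 0.824 = 15300 N ≈ 15.3 kN

L = 15300 N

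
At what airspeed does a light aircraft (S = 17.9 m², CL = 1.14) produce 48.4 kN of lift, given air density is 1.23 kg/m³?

v = 62.1 m/s

L = ½ρv²S·CL ⇒ v = √(2L/(ρ·S·CL))
v = √(2 × 48400 / (1.23 × 17.9 × 1.14)) = √3857 = 62.1 m/s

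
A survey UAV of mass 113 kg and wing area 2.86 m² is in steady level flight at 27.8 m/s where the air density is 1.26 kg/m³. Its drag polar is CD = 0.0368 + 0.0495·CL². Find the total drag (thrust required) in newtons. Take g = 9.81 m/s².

D = 94.9 N

Weight W = mg = 113 × 9.81 = 1108.5 N; in level flight L = W.
q = ½ρv² = ½ × 1.26 × 27.8² = 486.9 Pa.
CL = W/(q·S) = 1108.5 / (486.9 × 2.86) = 0.7961.
CD = 0.0368 + 0.0495 × 0.7961² = 0.06817.
D = q·S·CD = 486.9 × 2.86 × 0.06817 = 94.93 N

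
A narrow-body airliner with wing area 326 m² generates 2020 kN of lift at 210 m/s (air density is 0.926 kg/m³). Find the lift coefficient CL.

CL = 0.303

From L = ½ρv²S·CL, rearranging gives CL = 2L/(ρv²S).
CL = 2 × 2.02×10^6 / (0.926 × 210² × 326) = 0.303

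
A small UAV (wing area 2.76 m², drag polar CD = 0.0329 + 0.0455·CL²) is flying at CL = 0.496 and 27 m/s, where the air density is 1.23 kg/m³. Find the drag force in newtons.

CD = 0.0329 + 0.0455 × 0.496² = 0.04409
D = ½ρv²S·CD = ½ × 1.23 × 27² × 2.76 × 0.04409 = 54.6 N

D = 54.6 N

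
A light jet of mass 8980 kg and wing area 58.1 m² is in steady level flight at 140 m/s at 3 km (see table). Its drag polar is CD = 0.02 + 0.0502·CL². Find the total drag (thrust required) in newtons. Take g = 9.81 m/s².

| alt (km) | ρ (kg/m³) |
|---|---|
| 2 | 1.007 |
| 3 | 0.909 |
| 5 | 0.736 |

D = 11100 N

At 3 km, from the table: ρ = 0.909 kg/m³.
Level flight ⇒ L = W = m·g = 8980 × 9.81 = 88094 N.
Dynamic pressure q = 0.5 × 0.909 × 140² = 8908 Pa.
CL = W/(q·S) = 88094 / (8908 × 58.1) = 0.1702.
CD = 0.02 + 0.0502 × 0.1702² = 0.02145.
D = q·S·CD = 8908 × 58.1 × 0.02145 = 11100 N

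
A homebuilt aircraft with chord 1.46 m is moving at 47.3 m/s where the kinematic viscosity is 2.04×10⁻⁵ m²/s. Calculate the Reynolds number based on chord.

Re = 3.39×10^6

Re = v·c/ν = 47.3 × 1.46 / (2.04×10⁻⁵) = 3.39×10^6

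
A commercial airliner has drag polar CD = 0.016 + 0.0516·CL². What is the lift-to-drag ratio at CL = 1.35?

CD = 0.016 + 0.0516 × 1.35² = 0.11
L/D = CL/CD = 1.35 / 0.11 = 12.3

L/D = 12.3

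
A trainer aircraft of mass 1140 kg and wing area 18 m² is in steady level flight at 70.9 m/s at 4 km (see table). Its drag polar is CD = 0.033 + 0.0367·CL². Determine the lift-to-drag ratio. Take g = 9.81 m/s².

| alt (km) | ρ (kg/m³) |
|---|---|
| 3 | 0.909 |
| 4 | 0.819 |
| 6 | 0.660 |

L/D = 8.3

At 4 km, from the table: ρ = 0.819 kg/m³.
Weight W = mg = 1140 × 9.81 = 11183 N; in level flight L = W.
Dynamic pressure q = 0.5 × 0.819 × 70.9² = 2058 Pa.
Required CL = L/(qS) = 11183/(2058·18) = 0.3018.
CD = 0.033 + 0.0367 × 0.3018² = 0.03634.
L/D = CL/CD = 0.3018 / 0.03634 = 8.3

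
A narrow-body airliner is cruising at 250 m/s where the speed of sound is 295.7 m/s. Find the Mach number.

M = v/a = 250 / 295.7 = 0.845

M = 0.845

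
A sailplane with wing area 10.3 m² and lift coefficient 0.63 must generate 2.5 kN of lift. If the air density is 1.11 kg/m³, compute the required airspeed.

L = ½ρv²S·CL ⇒ v = √(2L/(ρ·S·CL))
v = √(2 × 2500 / (1.11 × 10.3 × 0.63)) = √694.2 = 26.3 m/s

v = 26.3 m/s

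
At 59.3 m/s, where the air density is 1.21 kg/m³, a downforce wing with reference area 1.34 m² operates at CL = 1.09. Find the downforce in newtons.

Dynamic pressure q = ½ρv² = ½ × 1.21 × 59.3² = 2127 Pa.
L = q·S·CL = 2127 × 1.34 × 1.09 = 3110 N

L = 3110 N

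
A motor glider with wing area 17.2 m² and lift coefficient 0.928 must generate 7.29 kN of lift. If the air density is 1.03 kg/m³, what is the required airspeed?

v = 29.8 m/s

L = ½ρv²S·CL ⇒ v = √(2L/(ρ·S·CL))
v = √(2 × 7290 / (1.03 × 17.2 × 0.928)) = √886.8 = 29.8 m/s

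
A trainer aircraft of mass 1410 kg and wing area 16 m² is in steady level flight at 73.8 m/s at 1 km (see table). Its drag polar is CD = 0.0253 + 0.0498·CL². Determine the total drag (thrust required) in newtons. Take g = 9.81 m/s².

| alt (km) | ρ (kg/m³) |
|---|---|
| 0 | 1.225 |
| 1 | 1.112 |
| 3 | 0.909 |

D = 1420 N

At 1 km, from the table: ρ = 1.112 kg/m³.
Level flight ⇒ L = W = m·g = 1410 × 9.81 = 13832 N.
Dynamic pressure q = 0.5 × 1.112 × 73.8² = 3028 Pa.
CL = 2W/(ρv²S) = 2×13832/(1.112×73.8²×16) = 0.2855.
CD = 0.0253 + 0.0498 × 0.2855² = 0.02936.
D = q·S·CD = 3028 × 16 × 0.02936 = 1422 N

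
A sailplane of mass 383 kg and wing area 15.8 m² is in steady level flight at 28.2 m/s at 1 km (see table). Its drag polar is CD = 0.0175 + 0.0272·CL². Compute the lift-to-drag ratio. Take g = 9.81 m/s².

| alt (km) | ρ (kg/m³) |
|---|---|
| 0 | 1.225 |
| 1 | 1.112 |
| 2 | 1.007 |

At 1 km, from the table: ρ = 1.112 kg/m³.
Level flight ⇒ L = W = m·g = 383 × 9.81 = 3757.2 N.
q = ½ρv² = ½ × 1.112 × 28.2² = 442.2 Pa.
CL = W/(q·S) = 3757.2 / (442.2 × 15.8) = 0.5378.
CD = 0.0175 + 0.0272 × 0.5378² = 0.02537.
L/D = CL/CD = 0.5378 / 0.02537 = 21.2

L/D = 21.2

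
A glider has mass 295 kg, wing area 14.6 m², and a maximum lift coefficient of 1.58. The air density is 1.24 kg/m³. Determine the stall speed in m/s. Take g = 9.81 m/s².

Weight W = mg = 295 × 9.81 = 2894 N.
From L = ½ρV²S·CL,max = W: V_stall = √(2W/(ρSCL,max)) = √(2·2894/(1.24·14.6·1.58))
V_stall = √202.3 = 14.2 m/s

V_stall = 14.2 m/s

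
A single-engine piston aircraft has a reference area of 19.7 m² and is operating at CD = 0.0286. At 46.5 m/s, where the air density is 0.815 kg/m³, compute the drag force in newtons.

D = 496 N

Dynamic pressure q = ½ρv² = ½ × 0.815 × 46.5² = 881.1 Pa.
D = q·S·CD = 881.1 × 19.7 × 0.0286 = 496 N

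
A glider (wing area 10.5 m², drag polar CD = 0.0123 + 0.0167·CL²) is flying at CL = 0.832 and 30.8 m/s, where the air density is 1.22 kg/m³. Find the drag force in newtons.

D = 145 N

CD = 0.0123 + 0.0167 × 0.832² = 0.02386
D = ½ρv²S·CD = ½ × 1.22 × 30.8² × 10.5 × 0.02386 = 145 N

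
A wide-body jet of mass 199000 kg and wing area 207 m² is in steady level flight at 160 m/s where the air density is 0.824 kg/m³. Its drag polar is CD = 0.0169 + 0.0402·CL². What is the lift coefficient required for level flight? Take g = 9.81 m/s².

Weight W = mg = 199000 × 9.81 = 1.9522×10^6 N; in level flight L = W.
Dynamic pressure q = 0.5 × 0.824 × 160² = 10550 Pa.
CL = 2W/(ρv²S) = 2×1.9522×10^6/(0.824×160²×207) = 0.8942.

CL = 0.894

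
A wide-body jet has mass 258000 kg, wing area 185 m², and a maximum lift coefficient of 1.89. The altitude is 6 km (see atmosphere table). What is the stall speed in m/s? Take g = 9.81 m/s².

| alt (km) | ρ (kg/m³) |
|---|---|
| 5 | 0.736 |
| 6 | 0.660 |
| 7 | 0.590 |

At 6 km, from the table: ρ = 0.660 kg/m³.
Stall occurs when L = W at CL,max. W = mg = 258000 × 9.81 = 2.531×10^6 N.
From L = ½ρV²S·CL,max = W: V_stall = √(2W/(ρSCL,max)) = √(2·2.531×10^6/(0.66·185·1.89))
V_stall = √21940 = 148 m/s

V_stall = 148 m/s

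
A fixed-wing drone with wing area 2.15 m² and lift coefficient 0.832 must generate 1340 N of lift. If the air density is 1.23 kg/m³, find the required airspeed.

v = 34.9 m/s

L = ½ρv²S·CL ⇒ v = √(2L/(ρ·S·CL))
v = √(2 × 1340 / (1.23 × 2.15 × 0.832)) = √1218 = 34.9 m/s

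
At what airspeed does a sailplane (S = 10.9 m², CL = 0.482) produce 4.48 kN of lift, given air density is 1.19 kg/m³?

L = ½ρv²S·CL ⇒ v = √(2L/(ρ·S·CL))
v = √(2 × 4480 / (1.19 × 10.9 × 0.482)) = √1433 = 37.9 m/s

v = 37.9 m/s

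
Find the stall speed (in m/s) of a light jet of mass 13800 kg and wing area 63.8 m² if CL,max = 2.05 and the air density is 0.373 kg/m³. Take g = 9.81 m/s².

Weight W = mg = 13800 × 9.81 = 1.354×10^5 N.
From L = ½ρV²S·CL,max = W: V_stall = √(2W/(ρSCL,max)) = √(2·1.354×10^5/(0.373·63.8·2.05))
V_stall = √5550 = 74.5 m/s

V_stall = 74.5 m/s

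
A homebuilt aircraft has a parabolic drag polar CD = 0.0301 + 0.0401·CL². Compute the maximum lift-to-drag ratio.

(L/D)max = 14.4

For CD = CD0 + K·CL², (L/D)max occurs at CL* = √(CD0/K) and equals 1/(2√(K·CD0)).
(L/D)max = 1/(2√(0.0401 × 0.0301)) = 1/(2 × 0.03474) = 14.4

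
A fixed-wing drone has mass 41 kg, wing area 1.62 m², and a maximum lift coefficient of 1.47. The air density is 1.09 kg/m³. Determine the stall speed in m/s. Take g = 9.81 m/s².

V_stall = 17.6 m/s

Stall occurs when L = W at CL,max. W = mg = 41 × 9.81 = 402.2 N.
From L = ½ρV²S·CL,max = W: V_stall = √(2W/(ρSCL,max)) = √(2·402.2/(1.09·1.62·1.47))
V_stall = √309.9 = 17.6 m/s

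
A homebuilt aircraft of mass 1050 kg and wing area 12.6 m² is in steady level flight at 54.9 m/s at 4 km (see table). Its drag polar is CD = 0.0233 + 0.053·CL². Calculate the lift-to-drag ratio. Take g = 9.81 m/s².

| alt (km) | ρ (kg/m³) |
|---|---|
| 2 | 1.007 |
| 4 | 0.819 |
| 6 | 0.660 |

At 4 km, from the table: ρ = 0.819 kg/m³.
In steady level flight, lift balances weight: W = mg = 1050 × 9.81 = 10300 N.
Dynamic pressure q = 0.5 × 0.819 × 54.9² = 1234 Pa.
CL = W/(q·S) = 10300 / (1234 × 12.6) = 0.6624.
CD = 0.0233 + 0.053 × 0.6624² = 0.04655.
L/D = CL/CD = 0.6624 / 0.04655 = 14.2

L/D = 14.2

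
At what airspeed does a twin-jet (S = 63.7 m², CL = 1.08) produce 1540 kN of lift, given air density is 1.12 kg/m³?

L = ½ρv²S·CL ⇒ v = √(2L/(ρ·S·CL))
v = √(2 × 1.54×10^6 / (1.12 × 63.7 × 1.08)) = √39970 = 200 m/s

v = 200 m/s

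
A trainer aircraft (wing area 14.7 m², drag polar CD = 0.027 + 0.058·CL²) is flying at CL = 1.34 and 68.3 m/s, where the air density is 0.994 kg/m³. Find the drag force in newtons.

D = 4470 N

CD = 0.027 + 0.058 × 1.34² = 0.1311
D = ½ρv²S·CD = ½ × 0.994 × 68.3² × 14.7 × 0.1311 = 4470 N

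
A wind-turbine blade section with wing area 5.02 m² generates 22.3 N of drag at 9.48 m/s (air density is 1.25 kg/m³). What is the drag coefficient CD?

From D = ½ρv²S·CD, rearranging gives CD = 2D/(ρv²S).
CD = 2 × 22.3 / (1.25 × 9.48² × 5.02) = 0.0791

CD = 0.0791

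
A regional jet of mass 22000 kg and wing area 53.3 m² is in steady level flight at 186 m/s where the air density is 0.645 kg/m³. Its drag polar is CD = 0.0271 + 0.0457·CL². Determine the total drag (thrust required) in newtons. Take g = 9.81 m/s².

D = 19700 N

Weight W = mg = 22000 × 9.81 = 2.1582×10^5 N; in level flight L = W.
q = ½ρv² = ½ × 0.645 × 186² = 11160 Pa.
CL = W/(q·S) = 2.1582×10^5 / (11160 × 53.3) = 0.3629.
CD = 0.0271 + 0.0457 × 0.3629² = 0.03312.
D = q·S·CD = 11160 × 53.3 × 0.03312 = 19700 N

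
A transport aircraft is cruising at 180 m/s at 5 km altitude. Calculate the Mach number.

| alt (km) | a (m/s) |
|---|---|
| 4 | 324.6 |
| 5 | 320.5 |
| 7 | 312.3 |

M = 0.562

At 5 km, from the table: a = 320.5 m/s.
M = v/a = 180 / 320.5 = 0.562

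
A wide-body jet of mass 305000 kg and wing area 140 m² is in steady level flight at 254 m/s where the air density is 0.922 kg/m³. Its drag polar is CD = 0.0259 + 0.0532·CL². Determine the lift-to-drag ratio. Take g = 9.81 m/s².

L/D = 13.5

In steady level flight, lift balances weight: W = mg = 305000 × 9.81 = 2.992×10^6 N.
Dynamic pressure q = 0.5 × 0.922 × 254² = 29740 Pa.
CL = W/(q·S) = 2.992×10^6 / (29740 × 140) = 0.7186.
CD = 0.0259 + 0.0532 × 0.7186² = 0.05337.
L/D = CL/CD = 0.7186 / 0.05337 = 13.5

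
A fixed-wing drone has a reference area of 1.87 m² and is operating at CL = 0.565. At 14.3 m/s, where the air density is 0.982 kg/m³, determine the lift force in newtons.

L = ½ρv²S·CL = ½ × 0.982 × 14.3² × 1.87 × 0.565 = 106 N

L = 106 N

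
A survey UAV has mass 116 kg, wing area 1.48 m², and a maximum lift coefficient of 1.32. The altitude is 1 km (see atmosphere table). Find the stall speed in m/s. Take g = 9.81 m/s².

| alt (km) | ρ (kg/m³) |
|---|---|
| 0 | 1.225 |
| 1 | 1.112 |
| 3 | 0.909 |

V_stall = 32.4 m/s

At 1 km, from the table: ρ = 1.112 kg/m³.
Stall occurs when L = W at CL,max. W = mg = 116 × 9.81 = 1138 N.
From L = ½ρV²S·CL,max = W: V_stall = √(2W/(ρSCL,max)) = √(2·1138/(1.112·1.48·1.32))
V_stall = √1048 = 32.4 m/s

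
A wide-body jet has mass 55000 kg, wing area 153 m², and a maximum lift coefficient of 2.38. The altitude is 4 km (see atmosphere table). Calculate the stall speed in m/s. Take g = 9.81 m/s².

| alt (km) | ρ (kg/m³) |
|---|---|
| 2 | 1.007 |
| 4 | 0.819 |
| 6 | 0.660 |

V_stall = 60.2 m/s

At 4 km, from the table: ρ = 0.819 kg/m³.
Weight W = mg = 55000 × 9.81 = 5.396×10^5 N.
From L = ½ρV²S·CL,max = W: V_stall = √(2W/(ρSCL,max)) = √(2·5.396×10^5/(0.819·153·2.38))
V_stall = √3618 = 60.2 m/s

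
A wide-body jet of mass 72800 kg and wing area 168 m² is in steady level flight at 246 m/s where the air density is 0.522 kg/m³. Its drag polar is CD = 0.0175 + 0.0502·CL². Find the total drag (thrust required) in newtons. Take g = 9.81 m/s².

D = 56100 N

Weight W = mg = 72800 × 9.81 = 7.1417×10^5 N; in level flight L = W.
q = ½ρv² = ½ × 0.522 × 246² = 15790 Pa.
CL = 2W/(ρv²S) = 2×7.1417×10^5/(0.522×246²×168) = 0.2691.
CD = 0.0175 + 0.0502 × 0.2691² = 0.02114.
D = q·S·CD = 15790 × 168 × 0.02114 = 56090 N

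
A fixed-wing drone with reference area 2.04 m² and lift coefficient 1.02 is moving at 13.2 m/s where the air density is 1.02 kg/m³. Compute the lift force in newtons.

Dynamic pressure q = ½ρv² = ½ × 1.02 × 13.2² = 88.86 Pa.
L = q·S·CL = 88.86 × 2.04 × 1.02 = 185 N

L = 185 N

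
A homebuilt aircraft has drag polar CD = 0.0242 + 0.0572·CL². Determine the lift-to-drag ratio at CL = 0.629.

L/D = 13.4

CD = 0.0242 + 0.0572 × 0.629² = 0.04683
L/D = CL/CD = 0.629 / 0.04683 = 13.4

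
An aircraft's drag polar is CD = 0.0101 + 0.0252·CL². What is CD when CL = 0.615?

CD = 0.0101 + 0.0252 × 0.615² = 0.0101 + 0.009531 = 0.0196

CD = 0.0196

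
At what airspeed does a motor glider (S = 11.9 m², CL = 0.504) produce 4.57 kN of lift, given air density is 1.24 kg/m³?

L = ½ρv²S·CL ⇒ v = √(2L/(ρ·S·CL))
v = √(2 × 4570 / (1.24 × 11.9 × 0.504)) = √1229 = 35.1 m/s

v = 35.1 m/s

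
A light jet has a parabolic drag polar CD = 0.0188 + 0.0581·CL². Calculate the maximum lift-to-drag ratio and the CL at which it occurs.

(L/D)max = 15.1, at CL = 0.569

For CD = CD0 + K·CL², (L/D)max occurs at CL* = √(CD0/K) and equals 1/(2√(K·CD0)).
(L/D)max = 1/(2√(0.0581 × 0.0188)) = 1/(2 × 0.03305) = 15.1
CL* = √(0.0188/0.0581) = 0.569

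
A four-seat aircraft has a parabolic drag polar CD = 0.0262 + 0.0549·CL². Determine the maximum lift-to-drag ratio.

For CD = CD0 + K·CL², (L/D)max occurs at CL* = √(CD0/K) and equals 1/(2√(K·CD0)).
(L/D)max = 1/(2√(0.0549 × 0.0262)) = 1/(2 × 0.03793) = 13.2

(L/D)max = 13.2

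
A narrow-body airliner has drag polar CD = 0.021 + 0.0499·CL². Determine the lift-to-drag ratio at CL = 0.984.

CD = 0.021 + 0.0499 × 0.984² = 0.06932
L/D = CL/CD = 0.984 / 0.06932 = 14.2

L/D = 14.2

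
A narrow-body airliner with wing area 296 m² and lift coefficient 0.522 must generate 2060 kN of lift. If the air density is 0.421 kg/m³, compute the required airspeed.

v = 252 m/s

L = ½ρv²S·CL ⇒ v = √(2L/(ρ·S·CL))
v = √(2 × 2.06×10^6 / (0.421 × 296 × 0.522)) = √63340 = 252 m/s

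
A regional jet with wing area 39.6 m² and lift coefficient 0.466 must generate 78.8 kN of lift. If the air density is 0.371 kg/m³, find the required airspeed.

v = 152 m/s

L = ½ρv²S·CL ⇒ v = √(2L/(ρ·S·CL))
v = √(2 × 78800 / (0.371 × 39.6 × 0.466)) = √23020 = 152 m/s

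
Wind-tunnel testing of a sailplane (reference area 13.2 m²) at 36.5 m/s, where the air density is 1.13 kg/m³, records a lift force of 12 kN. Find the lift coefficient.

From L = ½ρv²S·CL, rearranging gives CL = 2L/(ρv²S).
CL = 2 × 12000 / (1.13 × 36.5² × 13.2) = 1.21

CL = 1.21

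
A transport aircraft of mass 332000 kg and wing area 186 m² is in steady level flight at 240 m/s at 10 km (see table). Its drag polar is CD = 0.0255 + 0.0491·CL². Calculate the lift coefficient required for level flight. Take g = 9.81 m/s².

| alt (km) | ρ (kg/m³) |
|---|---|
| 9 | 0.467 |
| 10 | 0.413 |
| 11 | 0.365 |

CL = 1.47

At 10 km, from the table: ρ = 0.413 kg/m³.
Weight W = mg = 332000 × 9.81 = 3.2569×10^6 N; in level flight L = W.
q = ½ρv² = ½ × 0.413 × 240² = 11890 Pa.
CL = W/(q·S) = 3.2569×10^6 / (11890 × 186) = 1.472.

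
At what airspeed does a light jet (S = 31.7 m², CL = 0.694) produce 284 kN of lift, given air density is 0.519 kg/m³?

v = 223 m/s

L = ½ρv²S·CL ⇒ v = √(2L/(ρ·S·CL))
v = √(2 × 2.84×10^5 / (0.519 × 31.7 × 0.694)) = √49750 = 223 m/s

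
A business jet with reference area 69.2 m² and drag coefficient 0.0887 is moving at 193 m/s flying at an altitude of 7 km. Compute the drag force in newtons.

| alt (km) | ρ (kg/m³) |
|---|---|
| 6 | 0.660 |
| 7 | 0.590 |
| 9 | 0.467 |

D = 67400 N

At 7 km, from the table: ρ = 0.590 kg/m³.
D = ½ρv²S·CD = ½ × 0.59 × 193² × 69.2 × 0.0887 = 67400 N ≈ 67.4 kN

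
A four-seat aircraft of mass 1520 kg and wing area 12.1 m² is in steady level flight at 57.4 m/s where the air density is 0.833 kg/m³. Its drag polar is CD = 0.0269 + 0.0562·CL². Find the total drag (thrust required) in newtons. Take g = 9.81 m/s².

D = 1200 N

Weight W = mg = 1520 × 9.81 = 14911 N; in level flight L = W.
Dynamic pressure q = 0.5 × 0.833 × 57.4² = 1372 Pa.
CL = 2W/(ρv²S) = 2×14911/(0.833×57.4²×12.1) = 0.898.
CD = 0.0269 + 0.0562 × 0.898² = 0.07222.
D = q·S·CD = 1372 × 12.1 × 0.07222 = 1199 N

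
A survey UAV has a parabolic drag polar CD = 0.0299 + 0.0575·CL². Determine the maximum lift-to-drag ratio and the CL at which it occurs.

(L/D)max = 12.1, at CL = 0.721

For CD = CD0 + K·CL², (L/D)max occurs at CL* = √(CD0/K) and equals 1/(2√(K·CD0)).
(L/D)max = 1/(2√(0.0575 × 0.0299)) = 1/(2 × 0.04146) = 12.1
CL* = √(0.0299/0.0575) = 0.721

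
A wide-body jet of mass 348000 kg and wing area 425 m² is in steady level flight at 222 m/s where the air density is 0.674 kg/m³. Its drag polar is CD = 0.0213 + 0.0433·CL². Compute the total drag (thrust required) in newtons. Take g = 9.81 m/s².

Level flight ⇒ L = W = m·g = 348000 × 9.81 = 3.4139×10^6 N.
q = ½ρv² = ½ × 0.674 × 222² = 16610 Pa.
CL = W/(q·S) = 3.4139×10^6 / (16610 × 425) = 0.4836.
CD = 0.0213 + 0.0433 × 0.4836² = 0.03143.
D = q·S·CD = 16610 × 425 × 0.03143 = 2.218×10^5 N

D = 2.22×10^5 N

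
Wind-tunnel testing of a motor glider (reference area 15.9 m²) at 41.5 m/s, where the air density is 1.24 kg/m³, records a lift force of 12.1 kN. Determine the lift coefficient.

CL = 0.713

From L = ½ρv²S·CL, rearranging gives CL = 2L/(ρv²S).
CL = 2 × 12100 / (1.24 × 41.5² × 15.9) = 0.713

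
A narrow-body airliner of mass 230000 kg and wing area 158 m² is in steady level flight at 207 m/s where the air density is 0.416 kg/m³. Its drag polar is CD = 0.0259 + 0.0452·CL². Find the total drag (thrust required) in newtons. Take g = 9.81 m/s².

Level flight ⇒ L = W = m·g = 230000 × 9.81 = 2.2563×10^6 N.
Dynamic pressure q = 0.5 × 0.416 × 207² = 8913 Pa.
CL = 2W/(ρv²S) = 2×2.2563×10^6/(0.416×207²×158) = 1.602.
CD = 0.0259 + 0.0452 × 1.602² = 0.1419.
D = q·S·CD = 8913 × 158 × 0.1419 = 1.999×10^5 N

D = 2×10^5 N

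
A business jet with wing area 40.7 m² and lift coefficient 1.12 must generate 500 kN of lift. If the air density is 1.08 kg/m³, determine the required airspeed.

L = ½ρv²S·CL ⇒ v = √(2L/(ρ·S·CL))
v = √(2 × 5×10^5 / (1.08 × 40.7 × 1.12)) = √20310 = 143 m/s

v = 143 m/s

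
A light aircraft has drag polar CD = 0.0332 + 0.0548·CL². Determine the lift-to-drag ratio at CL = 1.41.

CD = 0.0332 + 0.0548 × 1.41² = 0.1421
L/D = CL/CD = 1.41 / 0.1421 = 9.92

L/D = 9.92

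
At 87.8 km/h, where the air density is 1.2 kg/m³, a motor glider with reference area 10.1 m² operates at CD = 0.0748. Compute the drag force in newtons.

D = 270 N

Convert speed: v = 87.8 km/h ÷ 3.6 = 24.39 m/s.
D = ½ρv²S·CD = ½ × 1.2 × 24.39² × 10.1 × 0.0748 = 270 N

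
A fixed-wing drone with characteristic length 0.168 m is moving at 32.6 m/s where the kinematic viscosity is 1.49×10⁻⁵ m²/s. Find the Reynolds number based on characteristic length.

Re = v·c/ν = 32.6 × 0.168 / (1.49×10⁻⁵) = 3.68×10^5

Re = 3.68×10^5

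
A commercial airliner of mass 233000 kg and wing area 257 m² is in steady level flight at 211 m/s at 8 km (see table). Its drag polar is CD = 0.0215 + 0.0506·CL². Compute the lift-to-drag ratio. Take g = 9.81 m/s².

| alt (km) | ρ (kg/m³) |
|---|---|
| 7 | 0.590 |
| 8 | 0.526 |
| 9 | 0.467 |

L/D = 15

At 8 km, from the table: ρ = 0.526 kg/m³.
Weight W = mg = 233000 × 9.81 = 2.2857×10^6 N; in level flight L = W.
q = ½ρv² = ½ × 0.526 × 211² = 11710 Pa.
CL = 2W/(ρv²S) = 2×2.2857×10^6/(0.526×211²×257) = 0.7596.
CD = 0.0215 + 0.0506 × 0.7596² = 0.05069.
L/D = CL/CD = 0.7596 / 0.05069 = 15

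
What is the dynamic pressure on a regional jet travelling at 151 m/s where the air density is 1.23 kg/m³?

q = ½ρv² = ½ × 1.23 × 151² = 14000 Pa

q = 14000 Pa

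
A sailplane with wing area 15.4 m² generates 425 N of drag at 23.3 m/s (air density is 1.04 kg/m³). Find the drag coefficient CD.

CD = 0.0978

From D = ½ρv²S·CD, rearranging gives CD = 2D/(ρv²S).
CD = 2 × 425 / (1.04 × 23.3² × 15.4) = 0.0978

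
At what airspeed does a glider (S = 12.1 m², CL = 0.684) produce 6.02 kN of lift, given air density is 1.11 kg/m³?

L = ½ρv²S·CL ⇒ v = √(2L/(ρ·S·CL))
v = √(2 × 6020 / (1.11 × 12.1 × 0.684)) = √1311 = 36.2 m/s

v = 36.2 m/s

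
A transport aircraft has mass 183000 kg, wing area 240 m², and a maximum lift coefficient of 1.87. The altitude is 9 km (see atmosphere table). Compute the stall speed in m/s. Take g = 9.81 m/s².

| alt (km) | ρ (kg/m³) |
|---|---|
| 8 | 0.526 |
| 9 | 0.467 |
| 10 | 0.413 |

At 9 km, from the table: ρ = 0.467 kg/m³.
Stall occurs when L = W at CL,max. W = mg = 183000 × 9.81 = 1.795×10^6 N.
V_stall = √(2W/(ρ·S·CL,max)) = √(2 × 1.795×10^6 / (0.467 × 240 × 1.87))
V_stall = √17130 = 131 m/s

V_stall = 131 m/s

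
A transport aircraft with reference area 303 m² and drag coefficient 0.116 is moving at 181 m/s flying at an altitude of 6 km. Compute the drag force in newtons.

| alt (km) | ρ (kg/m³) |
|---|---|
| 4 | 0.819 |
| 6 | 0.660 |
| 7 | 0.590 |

D = 3.8×10^5 N

At 6 km, from the table: ρ = 0.660 kg/m³.
D = ½ρv²S·CD = ½ × 0.66 × 181² × 303 × 0.116 = 3.8×10^5 N ≈ 380 kN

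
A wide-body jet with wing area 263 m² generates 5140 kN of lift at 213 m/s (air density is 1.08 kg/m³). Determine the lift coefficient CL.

From L = ½ρv²S·CL, rearranging gives CL = 2L/(ρv²S).
CL = 2 × 5.14×10^6 / (1.08 × 213² × 263) = 0.798

CL = 0.798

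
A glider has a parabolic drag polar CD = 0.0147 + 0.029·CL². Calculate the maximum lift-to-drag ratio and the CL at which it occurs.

For CD = CD0 + K·CL², (L/D)max occurs at CL* = √(CD0/K) and equals 1/(2√(K·CD0)).
(L/D)max = 1/(2√(0.029 × 0.0147)) = 1/(2 × 0.02065) = 24.2
CL* = √(0.0147/0.029) = 0.712

(L/D)max = 24.2, at CL = 0.712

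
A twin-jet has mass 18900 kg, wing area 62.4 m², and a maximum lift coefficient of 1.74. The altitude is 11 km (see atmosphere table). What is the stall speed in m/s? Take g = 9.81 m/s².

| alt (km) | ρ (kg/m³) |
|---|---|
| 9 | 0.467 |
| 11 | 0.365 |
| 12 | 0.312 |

At 11 km, from the table: ρ = 0.365 kg/m³.
At stall, lift equals weight: L = W = m·g = 18900 × 9.81 = 1.854×10^5 N.
From L = ½ρV²S·CL,max = W: V_stall = √(2W/(ρSCL,max)) = √(2·1.854×10^5/(0.365·62.4·1.74))
V_stall = √9357 = 96.7 m/s

V_stall = 96.7 m/s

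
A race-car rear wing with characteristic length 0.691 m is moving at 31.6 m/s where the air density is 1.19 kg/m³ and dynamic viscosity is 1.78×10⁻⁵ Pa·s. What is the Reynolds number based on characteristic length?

Re = ρ·v·c/μ = 1.19 × 31.6 × 0.691 / (1.78×10⁻⁵) = 1.46×10^6

Re = 1.46×10^6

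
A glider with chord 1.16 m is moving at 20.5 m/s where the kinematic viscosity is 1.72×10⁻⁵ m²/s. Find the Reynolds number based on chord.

Re = v·c/ν = 20.5 × 1.16 / (1.72×10⁻⁵) = 1.38×10^6

Re = 1.38×10^6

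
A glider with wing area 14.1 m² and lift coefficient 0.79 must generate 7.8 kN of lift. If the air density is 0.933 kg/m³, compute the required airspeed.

L = ½ρv²S·CL ⇒ v = √(2L/(ρ·S·CL))
v = √(2 × 7800 / (0.933 × 14.1 × 0.79)) = √1501 = 38.7 m/s

v = 38.7 m/s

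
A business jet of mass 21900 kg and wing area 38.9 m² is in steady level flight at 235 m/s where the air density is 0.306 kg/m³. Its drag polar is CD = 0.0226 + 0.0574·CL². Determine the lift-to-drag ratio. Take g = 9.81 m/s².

Weight W = mg = 21900 × 9.81 = 2.1484×10^5 N; in level flight L = W.
Dynamic pressure q = 0.5 × 0.306 × 235² = 8449 Pa.
CL = W/(q·S) = 2.1484×10^5 / (8449 × 38.9) = 0.6536.
CD = 0.0226 + 0.0574 × 0.6536² = 0.04712.
L/D = CL/CD = 0.6536 / 0.04712 = 13.9

L/D = 13.9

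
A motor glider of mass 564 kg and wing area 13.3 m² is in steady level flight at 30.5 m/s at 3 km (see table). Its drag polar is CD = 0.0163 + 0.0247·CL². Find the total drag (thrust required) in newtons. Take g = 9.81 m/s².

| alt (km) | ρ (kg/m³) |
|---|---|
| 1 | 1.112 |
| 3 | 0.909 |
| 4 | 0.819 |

At 3 km, from the table: ρ = 0.909 kg/m³.
Level flight ⇒ L = W = m·g = 564 × 9.81 = 5532.8 N.
q = ½ρv² = ½ × 0.909 × 30.5² = 422.8 Pa.
CL = 2W/(ρv²S) = 2×5532.8/(0.909×30.5²×13.3) = 0.9839.
CD = 0.0163 + 0.0247 × 0.9839² = 0.04021.
D = q·S·CD = 422.8 × 13.3 × 0.04021 = 226.1 N

D = 226 N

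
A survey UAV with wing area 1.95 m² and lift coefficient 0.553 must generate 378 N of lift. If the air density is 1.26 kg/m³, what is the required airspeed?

v = 23.6 m/s

L = ½ρv²S·CL ⇒ v = √(2L/(ρ·S·CL))
v = √(2 × 378 / (1.26 × 1.95 × 0.553)) = √556.4 = 23.6 m/s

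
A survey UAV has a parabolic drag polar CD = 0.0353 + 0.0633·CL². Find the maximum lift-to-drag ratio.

(L/D)max = 10.6

For CD = CD0 + K·CL², (L/D)max occurs at CL* = √(CD0/K) and equals 1/(2√(K·CD0)).
(L/D)max = 1/(2√(0.0633 × 0.0353)) = 1/(2 × 0.04727) = 10.6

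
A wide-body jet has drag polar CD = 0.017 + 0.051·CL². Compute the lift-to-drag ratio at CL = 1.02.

CD = 0.017 + 0.051 × 1.02² = 0.07006
L/D = CL/CD = 1.02 / 0.07006 = 14.6

L/D = 14.6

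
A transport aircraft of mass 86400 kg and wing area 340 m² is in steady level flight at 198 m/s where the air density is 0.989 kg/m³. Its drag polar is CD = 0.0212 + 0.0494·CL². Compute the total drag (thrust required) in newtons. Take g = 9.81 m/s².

Level flight ⇒ L = W = m·g = 86400 × 9.81 = 8.4758×10^5 N.
Dynamic pressure q = 0.5 × 0.989 × 198² = 19390 Pa.
CL = 2W/(ρv²S) = 2×8.4758×10^5/(0.989×198²×340) = 0.1286.
CD = 0.0212 + 0.0494 × 0.1286² = 0.02202.
D = q·S·CD = 19390 × 340 × 0.02202 = 1.451×10^5 N

D = 1.45×10^5 N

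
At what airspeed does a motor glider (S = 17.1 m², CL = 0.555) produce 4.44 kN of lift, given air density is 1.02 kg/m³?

v = 30.3 m/s

L = ½ρv²S·CL ⇒ v = √(2L/(ρ·S·CL))
v = √(2 × 4440 / (1.02 × 17.1 × 0.555)) = √917.3 = 30.3 m/s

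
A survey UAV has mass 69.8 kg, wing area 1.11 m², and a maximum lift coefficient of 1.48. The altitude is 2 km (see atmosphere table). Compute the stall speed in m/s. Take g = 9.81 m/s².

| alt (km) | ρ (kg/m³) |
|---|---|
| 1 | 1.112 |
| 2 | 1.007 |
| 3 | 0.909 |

At 2 km, from the table: ρ = 1.007 kg/m³.
Weight W = mg = 69.8 × 9.81 = 684.7 N.
From L = ½ρV²S·CL,max = W: V_stall = √(2W/(ρSCL,max)) = √(2·684.7/(1.007·1.11·1.48))
V_stall = √827.8 = 28.8 m/s

V_stall = 28.8 m/s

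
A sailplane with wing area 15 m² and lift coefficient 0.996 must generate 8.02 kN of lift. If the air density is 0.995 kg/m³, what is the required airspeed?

L = ½ρv²S·CL ⇒ v = √(2L/(ρ·S·CL))
v = √(2 × 8020 / (0.995 × 15 × 0.996)) = √1079 = 32.8 m/s

v = 32.8 m/s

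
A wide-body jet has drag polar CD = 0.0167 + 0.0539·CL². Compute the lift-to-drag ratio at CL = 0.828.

CD = 0.0167 + 0.0539 × 0.828² = 0.05365
L/D = CL/CD = 0.828 / 0.05365 = 15.4

L/D = 15.4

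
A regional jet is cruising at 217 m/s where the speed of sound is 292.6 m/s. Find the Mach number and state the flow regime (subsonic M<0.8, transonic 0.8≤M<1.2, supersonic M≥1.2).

M = v/a = 217 / 292.6 = 0.742
M = 0.742 → subsonic.

M = 0.742 (subsonic)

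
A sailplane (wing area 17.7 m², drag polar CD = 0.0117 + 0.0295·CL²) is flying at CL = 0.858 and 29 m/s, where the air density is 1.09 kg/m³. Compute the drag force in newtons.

D = 271 N

CD = 0.0117 + 0.0295 × 0.858² = 0.03342
D = ½ρv²S·CD = ½ × 1.09 × 29² × 17.7 × 0.03342 = 271 N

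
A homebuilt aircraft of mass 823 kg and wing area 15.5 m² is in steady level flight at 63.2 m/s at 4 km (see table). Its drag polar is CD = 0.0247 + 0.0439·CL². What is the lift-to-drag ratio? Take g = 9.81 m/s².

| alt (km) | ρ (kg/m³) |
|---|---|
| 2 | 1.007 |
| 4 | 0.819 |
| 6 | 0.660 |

At 4 km, from the table: ρ = 0.819 kg/m³.
Level flight ⇒ L = W = m·g = 823 × 9.81 = 8073.6 N.
q = ½ρv² = ½ × 0.819 × 63.2² = 1636 Pa.
Required CL = L/(qS) = 8073.6/(1636·15.5) = 0.3185.
CD = 0.0247 + 0.0439 × 0.3185² = 0.02915.
L/D = CL/CD = 0.3185 / 0.02915 = 10.9

L/D = 10.9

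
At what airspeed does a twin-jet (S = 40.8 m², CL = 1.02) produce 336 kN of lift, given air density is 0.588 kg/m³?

L = ½ρv²S·CL ⇒ v = √(2L/(ρ·S·CL))
v = √(2 × 3.36×10^5 / (0.588 × 40.8 × 1.02)) = √27460 = 166 m/s

v = 166 m/s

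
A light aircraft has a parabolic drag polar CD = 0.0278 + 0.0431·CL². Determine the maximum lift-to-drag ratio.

(L/D)max = 14.4

For CD = CD0 + K·CL², (L/D)max occurs at CL* = √(CD0/K) and equals 1/(2√(K·CD0)).
(L/D)max = 1/(2√(0.0431 × 0.0278)) = 1/(2 × 0.03461) = 14.4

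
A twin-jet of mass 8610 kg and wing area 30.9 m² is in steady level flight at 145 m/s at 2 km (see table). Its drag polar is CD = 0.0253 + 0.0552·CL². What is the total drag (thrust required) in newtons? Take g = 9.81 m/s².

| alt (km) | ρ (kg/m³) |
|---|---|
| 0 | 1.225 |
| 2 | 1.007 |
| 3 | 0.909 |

D = 9480 N

At 2 km, from the table: ρ = 1.007 kg/m³.
Level flight ⇒ L = W = m·g = 8610 × 9.81 = 84464 N.
Dynamic pressure q = 0.5 × 1.007 × 145² = 10590 Pa.
CL = W/(q·S) = 84464 / (10590 × 30.9) = 0.2582.
CD = 0.0253 + 0.0552 × 0.2582² = 0.02898.
D = q·S·CD = 10590 × 30.9 × 0.02898 = 9480 N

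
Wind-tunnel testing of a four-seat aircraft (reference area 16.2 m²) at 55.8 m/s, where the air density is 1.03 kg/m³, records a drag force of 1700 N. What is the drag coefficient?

From D = ½ρv²S·CD, rearranging gives CD = 2D/(ρv²S).
CD = 2 × 1700 / (1.03 × 55.8² × 16.2) = 0.0654

CD = 0.0654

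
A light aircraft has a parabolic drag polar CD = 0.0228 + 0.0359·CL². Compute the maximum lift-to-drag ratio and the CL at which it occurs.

For CD = CD0 + K·CL², (L/D)max occurs at CL* = √(CD0/K) and equals 1/(2√(K·CD0)).
(L/D)max = 1/(2√(0.0359 × 0.0228)) = 1/(2 × 0.02861) = 17.5
CL* = √(0.0228/0.0359) = 0.797

(L/D)max = 17.5, at CL = 0.797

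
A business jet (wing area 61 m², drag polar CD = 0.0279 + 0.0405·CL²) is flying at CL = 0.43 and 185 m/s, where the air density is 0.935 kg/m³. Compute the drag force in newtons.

CD = 0.0279 + 0.0405 × 0.43² = 0.03539
D = ½ρv²S·CD = ½ × 0.935 × 185² × 61 × 0.03539 = 34500 N

D = 34500 N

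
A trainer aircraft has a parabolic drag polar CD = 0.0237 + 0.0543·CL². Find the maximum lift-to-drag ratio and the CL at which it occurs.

For CD = CD0 + K·CL², (L/D)max occurs at CL* = √(CD0/K) and equals 1/(2√(K·CD0)).
(L/D)max = 1/(2√(0.0543 × 0.0237)) = 1/(2 × 0.03587) = 13.9
CL* = √(0.0237/0.0543) = 0.661

(L/D)max = 13.9, at CL = 0.661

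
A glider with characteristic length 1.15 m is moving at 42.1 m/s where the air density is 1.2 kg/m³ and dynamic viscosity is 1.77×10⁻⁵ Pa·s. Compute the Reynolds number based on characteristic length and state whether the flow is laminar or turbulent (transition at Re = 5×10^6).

Re = 3.28×10^6 (laminar)

Re = ρ·v·c/μ = 1.2 × 42.1 × 1.15 / (1.77×10⁻⁵) = 3.28×10^6
Since 3.28×10^6 < 5×10^6, the flow is laminar.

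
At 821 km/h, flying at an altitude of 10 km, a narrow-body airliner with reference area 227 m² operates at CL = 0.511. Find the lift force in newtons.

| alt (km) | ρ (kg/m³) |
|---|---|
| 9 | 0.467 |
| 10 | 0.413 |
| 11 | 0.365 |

At 10 km, from the table: ρ = 0.413 kg/m³.
Convert speed: v = 821 km/h ÷ 3.6 = 228.1 m/s.
L = ½ρv²S·CL = ½ × 0.413 × 228.1² × 227 × 0.511 = 1.25×10^6 N ≈ 1250 kN

L = 1.25×10^6 N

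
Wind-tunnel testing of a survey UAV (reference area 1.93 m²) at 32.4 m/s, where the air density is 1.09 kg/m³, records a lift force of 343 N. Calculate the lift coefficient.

CL = 0.311

From L = ½ρv²S·CL, rearranging gives CL = 2L/(ρv²S).
CL = 2 × 343 / (1.09 × 32.4² × 1.93) = 0.311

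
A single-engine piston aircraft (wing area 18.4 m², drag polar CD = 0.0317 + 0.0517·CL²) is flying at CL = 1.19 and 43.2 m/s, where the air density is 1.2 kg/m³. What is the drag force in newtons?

CD = 0.0317 + 0.0517 × 1.19² = 0.1049
D = ½ρv²S·CD = ½ × 1.2 × 43.2² × 18.4 × 0.1049 = 2160 N

D = 2160 N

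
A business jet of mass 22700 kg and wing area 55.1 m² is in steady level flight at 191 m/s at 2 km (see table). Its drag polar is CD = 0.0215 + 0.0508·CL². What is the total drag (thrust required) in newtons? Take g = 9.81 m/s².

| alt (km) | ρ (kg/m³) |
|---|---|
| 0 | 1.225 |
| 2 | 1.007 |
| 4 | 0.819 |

At 2 km, from the table: ρ = 1.007 kg/m³.
In steady level flight, lift balances weight: W = mg = 22700 × 9.81 = 2.2269×10^5 N.
Dynamic pressure q = 0.5 × 1.007 × 191² = 18370 Pa.
CL = W/(q·S) = 2.2269×10^5 / (18370 × 55.1) = 0.22.
CD = 0.0215 + 0.0508 × 0.22² = 0.02396.
D = q·S·CD = 18370 × 55.1 × 0.02396 = 24250 N

D = 24200 N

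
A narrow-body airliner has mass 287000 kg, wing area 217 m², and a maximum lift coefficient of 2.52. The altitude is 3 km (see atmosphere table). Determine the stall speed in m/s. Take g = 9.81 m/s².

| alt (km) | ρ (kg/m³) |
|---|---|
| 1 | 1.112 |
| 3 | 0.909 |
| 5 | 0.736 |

V_stall = 106 m/s

At 3 km, from the table: ρ = 0.909 kg/m³.
Weight W = mg = 287000 × 9.81 = 2.815×10^6 N.
V_stall = √(2W/(ρ·S·CL,max)) = √(2 × 2.815×10^6 / (0.909 × 217 × 2.52))
V_stall = √11330 = 106 m/s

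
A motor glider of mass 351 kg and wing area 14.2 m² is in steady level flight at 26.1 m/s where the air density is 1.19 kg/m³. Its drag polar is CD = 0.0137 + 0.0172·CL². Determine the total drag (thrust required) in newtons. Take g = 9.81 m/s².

D = 114 N

Level flight ⇒ L = W = m·g = 351 × 9.81 = 3443.3 N.
q = ½ρv² = ½ × 1.19 × 26.1² = 405.3 Pa.
CL = 2W/(ρv²S) = 2×3443.3/(1.19×26.1²×14.2) = 0.5983.
CD = 0.0137 + 0.0172 × 0.5983² = 0.01986.
D = q·S·CD = 405.3 × 14.2 × 0.01986 = 114.3 N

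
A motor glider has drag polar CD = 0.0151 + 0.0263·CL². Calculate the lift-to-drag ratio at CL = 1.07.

L/D = 23.7

CD = 0.0151 + 0.0263 × 1.07² = 0.04521
L/D = CL/CD = 1.07 / 0.04521 = 23.7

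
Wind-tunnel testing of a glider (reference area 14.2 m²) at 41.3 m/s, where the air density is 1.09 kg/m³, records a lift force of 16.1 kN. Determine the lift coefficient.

From L = ½ρv²S·CL, rearranging gives CL = 2L/(ρv²S).
CL = 2 × 16100 / (1.09 × 41.3² × 14.2) = 1.22

CL = 1.22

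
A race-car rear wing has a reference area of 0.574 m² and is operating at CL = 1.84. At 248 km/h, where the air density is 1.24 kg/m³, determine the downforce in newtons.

Convert speed: v = 248 km/h ÷ 3.6 = 68.89 m/s.
Dynamic pressure q = ½ρv² = ½ × 1.24 × 68.89² = 2942 Pa.
L = q·S·CL = 2942 × 0.574 × 1.84 = 3110 N

L = 3110 N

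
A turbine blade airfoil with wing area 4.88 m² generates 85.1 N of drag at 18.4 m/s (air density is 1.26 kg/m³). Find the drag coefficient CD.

From D = ½ρv²S·CD, rearranging gives CD = 2D/(ρv²S).
CD = 2 × 85.1 / (1.26 × 18.4² × 4.88) = 0.0818

CD = 0.0818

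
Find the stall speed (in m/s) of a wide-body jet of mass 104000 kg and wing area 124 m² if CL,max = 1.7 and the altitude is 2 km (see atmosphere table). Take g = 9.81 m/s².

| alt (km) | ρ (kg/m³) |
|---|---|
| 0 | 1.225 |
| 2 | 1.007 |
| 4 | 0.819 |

At 2 km, from the table: ρ = 1.007 kg/m³.
At stall, lift equals weight: L = W = m·g = 104000 × 9.81 = 1.02×10^6 N.
From L = ½ρV²S·CL,max = W: V_stall = √(2W/(ρSCL,max)) = √(2·1.02×10^6/(1.007·124·1.7))
V_stall = √9612 = 98 m/s

V_stall = 98 m/s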